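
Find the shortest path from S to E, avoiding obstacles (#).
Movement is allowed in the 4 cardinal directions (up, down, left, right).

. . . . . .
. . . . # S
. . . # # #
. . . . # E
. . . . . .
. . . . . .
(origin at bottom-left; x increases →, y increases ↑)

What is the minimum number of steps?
12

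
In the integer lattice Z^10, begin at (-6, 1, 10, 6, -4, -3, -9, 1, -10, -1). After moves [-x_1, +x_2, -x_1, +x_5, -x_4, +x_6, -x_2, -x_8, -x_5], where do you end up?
(-8, 1, 10, 5, -4, -2, -9, 0, -10, -1)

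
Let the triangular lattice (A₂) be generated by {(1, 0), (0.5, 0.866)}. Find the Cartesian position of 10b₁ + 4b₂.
(12, 3.464)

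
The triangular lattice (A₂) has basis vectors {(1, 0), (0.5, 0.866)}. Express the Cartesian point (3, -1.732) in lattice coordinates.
4b₁ - 2b₂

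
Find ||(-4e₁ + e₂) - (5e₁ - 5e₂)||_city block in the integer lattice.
15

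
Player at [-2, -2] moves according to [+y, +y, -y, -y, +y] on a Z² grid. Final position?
(-2, -1)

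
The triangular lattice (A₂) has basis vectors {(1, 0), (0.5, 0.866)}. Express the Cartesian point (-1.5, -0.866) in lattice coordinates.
-b₁ - b₂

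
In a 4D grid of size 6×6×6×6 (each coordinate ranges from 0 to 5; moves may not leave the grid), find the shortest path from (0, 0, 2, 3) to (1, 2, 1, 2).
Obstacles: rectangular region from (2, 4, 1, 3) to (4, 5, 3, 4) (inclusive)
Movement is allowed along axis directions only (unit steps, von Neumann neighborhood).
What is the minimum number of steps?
5
(one shortest path: (0, 0, 2, 3) → (1, 0, 2, 3) → (1, 1, 2, 3) → (1, 2, 2, 3) → (1, 2, 1, 3) → (1, 2, 1, 2))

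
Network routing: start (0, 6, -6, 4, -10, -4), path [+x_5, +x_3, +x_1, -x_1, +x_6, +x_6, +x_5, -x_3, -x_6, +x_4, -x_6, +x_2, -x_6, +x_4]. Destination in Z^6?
(0, 7, -6, 6, -8, -5)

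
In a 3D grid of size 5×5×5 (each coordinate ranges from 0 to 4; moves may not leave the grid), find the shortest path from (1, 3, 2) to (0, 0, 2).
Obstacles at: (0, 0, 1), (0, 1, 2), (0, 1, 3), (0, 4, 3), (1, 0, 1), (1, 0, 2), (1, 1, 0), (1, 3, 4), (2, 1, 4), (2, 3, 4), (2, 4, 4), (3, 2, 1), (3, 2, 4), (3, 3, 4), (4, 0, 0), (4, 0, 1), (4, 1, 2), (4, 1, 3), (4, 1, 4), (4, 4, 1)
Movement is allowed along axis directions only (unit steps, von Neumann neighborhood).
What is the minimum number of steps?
6
(one shortest path: (1, 3, 2) → (1, 2, 2) → (1, 1, 2) → (1, 1, 3) → (1, 0, 3) → (0, 0, 3) → (0, 0, 2))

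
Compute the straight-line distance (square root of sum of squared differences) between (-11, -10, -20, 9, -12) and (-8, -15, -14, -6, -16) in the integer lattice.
17.6352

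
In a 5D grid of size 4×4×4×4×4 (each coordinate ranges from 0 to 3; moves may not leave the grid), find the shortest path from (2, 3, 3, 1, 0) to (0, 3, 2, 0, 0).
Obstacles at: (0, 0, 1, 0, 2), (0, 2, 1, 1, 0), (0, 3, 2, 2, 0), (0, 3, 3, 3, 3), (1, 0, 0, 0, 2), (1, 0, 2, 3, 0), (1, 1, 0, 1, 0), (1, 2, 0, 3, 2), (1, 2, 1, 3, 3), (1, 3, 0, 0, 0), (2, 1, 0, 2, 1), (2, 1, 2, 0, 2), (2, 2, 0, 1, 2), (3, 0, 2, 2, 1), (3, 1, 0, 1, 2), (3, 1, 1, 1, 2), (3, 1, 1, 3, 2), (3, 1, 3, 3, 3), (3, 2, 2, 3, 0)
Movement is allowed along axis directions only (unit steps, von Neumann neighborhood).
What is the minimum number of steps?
4
(one shortest path: (2, 3, 3, 1, 0) → (1, 3, 3, 1, 0) → (0, 3, 3, 1, 0) → (0, 3, 2, 1, 0) → (0, 3, 2, 0, 0))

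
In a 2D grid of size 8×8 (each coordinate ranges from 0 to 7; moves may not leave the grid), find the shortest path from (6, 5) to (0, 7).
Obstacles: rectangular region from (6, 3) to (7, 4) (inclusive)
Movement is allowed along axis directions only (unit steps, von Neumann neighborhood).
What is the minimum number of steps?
8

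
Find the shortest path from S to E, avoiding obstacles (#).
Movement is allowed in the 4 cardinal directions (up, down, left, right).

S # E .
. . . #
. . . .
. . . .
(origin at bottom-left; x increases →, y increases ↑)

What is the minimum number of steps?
4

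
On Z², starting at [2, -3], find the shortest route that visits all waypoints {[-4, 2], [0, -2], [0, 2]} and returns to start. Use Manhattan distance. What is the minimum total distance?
22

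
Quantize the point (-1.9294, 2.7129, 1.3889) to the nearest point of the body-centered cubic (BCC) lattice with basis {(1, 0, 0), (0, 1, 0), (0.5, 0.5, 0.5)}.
(-2, 3, 1)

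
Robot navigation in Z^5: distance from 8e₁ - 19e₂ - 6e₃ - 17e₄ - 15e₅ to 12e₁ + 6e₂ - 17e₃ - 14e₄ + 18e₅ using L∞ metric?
33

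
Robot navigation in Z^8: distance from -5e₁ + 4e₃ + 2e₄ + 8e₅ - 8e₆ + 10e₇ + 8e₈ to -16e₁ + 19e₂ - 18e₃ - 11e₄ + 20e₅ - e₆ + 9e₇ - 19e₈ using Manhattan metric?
112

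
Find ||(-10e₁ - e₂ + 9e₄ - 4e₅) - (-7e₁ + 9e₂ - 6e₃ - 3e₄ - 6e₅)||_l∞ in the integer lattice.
12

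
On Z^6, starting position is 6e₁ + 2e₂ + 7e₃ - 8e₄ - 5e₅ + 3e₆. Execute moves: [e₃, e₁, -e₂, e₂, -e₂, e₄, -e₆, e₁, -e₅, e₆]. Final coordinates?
(8, 1, 8, -7, -6, 3)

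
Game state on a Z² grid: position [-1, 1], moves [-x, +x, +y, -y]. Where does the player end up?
(-1, 1)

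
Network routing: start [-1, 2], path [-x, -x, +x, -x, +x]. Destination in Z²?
(-2, 2)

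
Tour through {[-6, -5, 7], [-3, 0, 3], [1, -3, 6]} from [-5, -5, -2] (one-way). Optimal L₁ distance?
30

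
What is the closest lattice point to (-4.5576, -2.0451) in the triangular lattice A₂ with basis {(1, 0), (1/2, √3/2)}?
(-5, -1.732)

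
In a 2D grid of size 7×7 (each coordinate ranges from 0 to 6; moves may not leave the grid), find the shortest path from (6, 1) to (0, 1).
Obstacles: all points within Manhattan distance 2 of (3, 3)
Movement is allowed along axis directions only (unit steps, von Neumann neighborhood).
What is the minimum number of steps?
8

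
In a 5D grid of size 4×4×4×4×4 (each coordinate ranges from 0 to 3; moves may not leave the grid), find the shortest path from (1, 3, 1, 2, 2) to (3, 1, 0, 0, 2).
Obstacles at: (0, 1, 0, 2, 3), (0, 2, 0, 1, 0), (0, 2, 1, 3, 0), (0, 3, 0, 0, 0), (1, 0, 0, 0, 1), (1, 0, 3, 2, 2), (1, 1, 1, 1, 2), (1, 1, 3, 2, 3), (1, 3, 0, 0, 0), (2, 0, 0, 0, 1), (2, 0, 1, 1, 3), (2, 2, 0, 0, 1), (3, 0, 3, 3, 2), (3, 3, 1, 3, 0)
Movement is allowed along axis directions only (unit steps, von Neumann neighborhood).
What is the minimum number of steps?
7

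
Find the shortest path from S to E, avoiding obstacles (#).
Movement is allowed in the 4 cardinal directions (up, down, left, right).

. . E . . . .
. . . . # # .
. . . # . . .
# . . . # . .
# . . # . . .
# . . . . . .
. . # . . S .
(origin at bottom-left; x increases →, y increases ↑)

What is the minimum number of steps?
9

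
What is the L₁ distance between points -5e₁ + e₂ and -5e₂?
11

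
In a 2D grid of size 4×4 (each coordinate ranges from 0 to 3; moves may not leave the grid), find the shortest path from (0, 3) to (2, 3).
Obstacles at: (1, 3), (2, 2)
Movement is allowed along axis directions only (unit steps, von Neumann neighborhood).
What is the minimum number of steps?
8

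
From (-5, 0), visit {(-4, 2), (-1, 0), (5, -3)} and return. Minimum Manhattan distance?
30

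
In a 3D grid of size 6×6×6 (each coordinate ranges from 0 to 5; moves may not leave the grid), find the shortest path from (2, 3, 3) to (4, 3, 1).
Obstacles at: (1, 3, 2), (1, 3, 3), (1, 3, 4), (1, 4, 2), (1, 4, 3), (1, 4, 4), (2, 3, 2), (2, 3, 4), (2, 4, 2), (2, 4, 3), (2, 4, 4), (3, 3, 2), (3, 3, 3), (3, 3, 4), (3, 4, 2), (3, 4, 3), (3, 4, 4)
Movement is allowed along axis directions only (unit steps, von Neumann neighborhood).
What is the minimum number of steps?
6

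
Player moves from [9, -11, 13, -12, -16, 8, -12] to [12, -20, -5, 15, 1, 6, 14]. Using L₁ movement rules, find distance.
102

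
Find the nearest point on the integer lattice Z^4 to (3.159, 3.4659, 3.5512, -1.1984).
(3, 3, 4, -1)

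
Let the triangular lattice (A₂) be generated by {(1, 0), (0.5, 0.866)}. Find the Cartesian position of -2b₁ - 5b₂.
(-4.5, -4.33)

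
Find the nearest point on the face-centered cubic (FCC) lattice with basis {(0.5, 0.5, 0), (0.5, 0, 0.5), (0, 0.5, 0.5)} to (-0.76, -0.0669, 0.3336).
(-0.5, 0, 0.5)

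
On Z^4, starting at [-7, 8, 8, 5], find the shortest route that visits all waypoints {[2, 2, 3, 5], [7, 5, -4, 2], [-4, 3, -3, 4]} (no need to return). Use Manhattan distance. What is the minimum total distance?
50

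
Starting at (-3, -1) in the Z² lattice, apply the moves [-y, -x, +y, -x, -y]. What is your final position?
(-5, -2)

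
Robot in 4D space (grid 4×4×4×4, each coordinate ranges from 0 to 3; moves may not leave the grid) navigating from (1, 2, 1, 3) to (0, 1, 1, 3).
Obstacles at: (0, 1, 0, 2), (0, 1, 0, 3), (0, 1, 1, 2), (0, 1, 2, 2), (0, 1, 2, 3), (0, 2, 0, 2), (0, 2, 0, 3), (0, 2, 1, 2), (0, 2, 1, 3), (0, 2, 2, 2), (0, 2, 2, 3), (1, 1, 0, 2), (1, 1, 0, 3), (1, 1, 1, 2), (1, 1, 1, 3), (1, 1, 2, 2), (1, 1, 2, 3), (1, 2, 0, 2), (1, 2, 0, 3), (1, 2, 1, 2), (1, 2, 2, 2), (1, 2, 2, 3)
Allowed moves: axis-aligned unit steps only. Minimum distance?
6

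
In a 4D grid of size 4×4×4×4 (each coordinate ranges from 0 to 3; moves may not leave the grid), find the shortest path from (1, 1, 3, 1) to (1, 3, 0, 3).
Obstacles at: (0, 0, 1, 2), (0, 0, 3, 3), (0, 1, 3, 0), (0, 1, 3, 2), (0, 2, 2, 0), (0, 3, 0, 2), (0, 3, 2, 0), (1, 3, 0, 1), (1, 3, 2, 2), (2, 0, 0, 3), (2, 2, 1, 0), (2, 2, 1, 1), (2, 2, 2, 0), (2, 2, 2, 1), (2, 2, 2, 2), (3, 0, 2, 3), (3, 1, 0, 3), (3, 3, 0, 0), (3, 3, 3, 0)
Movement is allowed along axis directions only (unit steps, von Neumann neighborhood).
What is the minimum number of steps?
7
(one shortest path: (1, 1, 3, 1) → (1, 2, 3, 1) → (1, 3, 3, 1) → (1, 3, 2, 1) → (1, 3, 1, 1) → (1, 3, 1, 2) → (1, 3, 0, 2) → (1, 3, 0, 3))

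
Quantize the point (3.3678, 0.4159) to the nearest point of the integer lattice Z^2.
(3, 0)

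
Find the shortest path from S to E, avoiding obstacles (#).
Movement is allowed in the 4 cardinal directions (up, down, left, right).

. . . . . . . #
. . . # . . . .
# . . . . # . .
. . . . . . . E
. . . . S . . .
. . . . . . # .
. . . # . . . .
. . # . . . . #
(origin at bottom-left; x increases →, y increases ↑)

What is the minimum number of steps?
4
(one shortest path: (4, 3) → (5, 3) → (6, 3) → (7, 3) → (7, 4))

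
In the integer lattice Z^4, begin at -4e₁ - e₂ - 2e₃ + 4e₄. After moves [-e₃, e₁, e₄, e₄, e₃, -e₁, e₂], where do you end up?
(-4, 0, -2, 6)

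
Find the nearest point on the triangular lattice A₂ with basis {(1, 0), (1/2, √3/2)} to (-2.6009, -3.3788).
(-3, -3.464)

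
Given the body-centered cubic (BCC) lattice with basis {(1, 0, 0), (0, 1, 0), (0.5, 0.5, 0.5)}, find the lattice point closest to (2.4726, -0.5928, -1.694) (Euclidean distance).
(2.5, -0.5, -1.5)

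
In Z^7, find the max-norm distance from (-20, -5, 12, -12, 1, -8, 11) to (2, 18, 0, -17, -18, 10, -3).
23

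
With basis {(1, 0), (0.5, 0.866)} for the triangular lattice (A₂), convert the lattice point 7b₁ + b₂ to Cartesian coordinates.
(7.5, 0.866)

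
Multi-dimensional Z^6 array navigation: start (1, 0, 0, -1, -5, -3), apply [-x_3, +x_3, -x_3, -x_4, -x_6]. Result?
(1, 0, -1, -2, -5, -4)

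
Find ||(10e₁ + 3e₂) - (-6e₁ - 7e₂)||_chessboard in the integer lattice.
16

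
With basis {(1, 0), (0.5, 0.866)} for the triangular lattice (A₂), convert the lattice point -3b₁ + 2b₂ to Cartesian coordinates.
(-2, 1.732)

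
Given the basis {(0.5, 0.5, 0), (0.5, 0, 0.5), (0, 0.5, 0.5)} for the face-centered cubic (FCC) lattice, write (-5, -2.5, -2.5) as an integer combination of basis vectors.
-5b₁ - 5b₂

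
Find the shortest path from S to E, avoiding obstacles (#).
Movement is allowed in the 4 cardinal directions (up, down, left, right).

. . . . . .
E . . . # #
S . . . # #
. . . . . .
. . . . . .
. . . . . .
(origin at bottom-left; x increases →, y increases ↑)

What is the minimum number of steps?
1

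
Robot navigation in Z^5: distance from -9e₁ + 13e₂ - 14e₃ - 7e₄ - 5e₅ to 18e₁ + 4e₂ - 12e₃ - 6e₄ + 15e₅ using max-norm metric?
27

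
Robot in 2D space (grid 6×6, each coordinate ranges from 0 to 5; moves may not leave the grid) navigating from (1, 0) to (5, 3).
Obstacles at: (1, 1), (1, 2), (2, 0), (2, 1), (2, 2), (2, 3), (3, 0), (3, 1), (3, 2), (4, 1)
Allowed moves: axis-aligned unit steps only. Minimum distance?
11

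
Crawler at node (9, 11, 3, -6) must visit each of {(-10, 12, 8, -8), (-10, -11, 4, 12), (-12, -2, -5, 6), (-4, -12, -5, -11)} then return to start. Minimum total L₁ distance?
184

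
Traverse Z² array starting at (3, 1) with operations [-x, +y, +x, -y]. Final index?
(3, 1)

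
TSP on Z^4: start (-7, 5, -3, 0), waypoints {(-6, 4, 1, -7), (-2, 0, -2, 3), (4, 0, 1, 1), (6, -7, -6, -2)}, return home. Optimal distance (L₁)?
92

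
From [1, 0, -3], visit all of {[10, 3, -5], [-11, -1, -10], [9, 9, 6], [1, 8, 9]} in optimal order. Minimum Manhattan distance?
80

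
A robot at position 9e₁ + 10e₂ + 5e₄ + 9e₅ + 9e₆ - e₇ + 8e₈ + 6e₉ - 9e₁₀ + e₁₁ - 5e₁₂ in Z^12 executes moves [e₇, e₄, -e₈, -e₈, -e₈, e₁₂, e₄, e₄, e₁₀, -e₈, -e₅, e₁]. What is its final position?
(10, 10, 0, 8, 8, 9, 0, 4, 6, -8, 1, -4)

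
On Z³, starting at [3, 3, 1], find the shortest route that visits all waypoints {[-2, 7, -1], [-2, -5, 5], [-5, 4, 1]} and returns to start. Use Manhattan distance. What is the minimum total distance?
52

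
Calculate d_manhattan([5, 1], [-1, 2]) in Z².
7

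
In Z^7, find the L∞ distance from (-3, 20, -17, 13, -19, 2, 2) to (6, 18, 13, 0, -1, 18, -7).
30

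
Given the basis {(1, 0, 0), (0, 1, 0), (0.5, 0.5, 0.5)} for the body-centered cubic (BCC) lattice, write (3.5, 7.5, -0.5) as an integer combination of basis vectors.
4b₁ + 8b₂ - b₃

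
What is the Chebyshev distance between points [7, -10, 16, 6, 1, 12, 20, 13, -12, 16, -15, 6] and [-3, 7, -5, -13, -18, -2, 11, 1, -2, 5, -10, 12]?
21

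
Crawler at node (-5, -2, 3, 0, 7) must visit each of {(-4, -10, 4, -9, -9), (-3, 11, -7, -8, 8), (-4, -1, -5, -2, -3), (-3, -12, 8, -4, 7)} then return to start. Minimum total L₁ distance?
146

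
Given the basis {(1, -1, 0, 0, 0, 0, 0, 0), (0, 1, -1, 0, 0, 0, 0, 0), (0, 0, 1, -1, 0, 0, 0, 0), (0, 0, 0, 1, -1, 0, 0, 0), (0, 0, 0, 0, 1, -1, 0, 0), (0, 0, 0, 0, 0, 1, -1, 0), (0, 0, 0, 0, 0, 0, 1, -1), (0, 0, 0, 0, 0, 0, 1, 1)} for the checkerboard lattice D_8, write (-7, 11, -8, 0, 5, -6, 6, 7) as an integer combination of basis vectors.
-7b₁ + 4b₂ - 4b₃ - 4b₄ + b₅ - 5b₆ - 3b₇ + 4b₈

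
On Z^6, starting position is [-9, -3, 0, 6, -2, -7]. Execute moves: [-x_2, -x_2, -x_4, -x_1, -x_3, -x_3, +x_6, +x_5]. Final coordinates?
(-10, -5, -2, 5, -1, -6)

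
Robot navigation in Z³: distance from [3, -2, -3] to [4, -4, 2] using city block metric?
8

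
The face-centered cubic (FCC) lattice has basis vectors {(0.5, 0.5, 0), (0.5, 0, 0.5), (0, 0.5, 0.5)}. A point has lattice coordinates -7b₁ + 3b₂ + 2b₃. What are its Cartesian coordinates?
(-2, -2.5, 2.5)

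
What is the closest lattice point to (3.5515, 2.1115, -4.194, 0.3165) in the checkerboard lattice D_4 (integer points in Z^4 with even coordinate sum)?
(4, 2, -4, 0)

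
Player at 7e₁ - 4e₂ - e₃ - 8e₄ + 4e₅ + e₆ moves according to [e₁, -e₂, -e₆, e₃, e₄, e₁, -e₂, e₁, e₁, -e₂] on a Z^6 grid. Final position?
(11, -7, 0, -7, 4, 0)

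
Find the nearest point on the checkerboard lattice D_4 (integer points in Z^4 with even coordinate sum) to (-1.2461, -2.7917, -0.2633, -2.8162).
(-1, -3, -1, -3)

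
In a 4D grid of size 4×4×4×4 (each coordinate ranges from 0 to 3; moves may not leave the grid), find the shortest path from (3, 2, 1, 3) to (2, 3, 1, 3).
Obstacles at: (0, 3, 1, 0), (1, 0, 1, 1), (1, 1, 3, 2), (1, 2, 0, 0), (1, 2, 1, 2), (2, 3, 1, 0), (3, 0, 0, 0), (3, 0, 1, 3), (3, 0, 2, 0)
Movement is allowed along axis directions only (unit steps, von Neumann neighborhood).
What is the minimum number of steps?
2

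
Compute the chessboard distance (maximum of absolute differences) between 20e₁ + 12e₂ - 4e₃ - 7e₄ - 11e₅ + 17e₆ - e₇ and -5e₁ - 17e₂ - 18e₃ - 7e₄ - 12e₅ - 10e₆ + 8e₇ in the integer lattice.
29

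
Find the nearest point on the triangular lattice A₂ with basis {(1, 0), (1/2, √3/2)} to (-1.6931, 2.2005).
(-1.5, 2.598)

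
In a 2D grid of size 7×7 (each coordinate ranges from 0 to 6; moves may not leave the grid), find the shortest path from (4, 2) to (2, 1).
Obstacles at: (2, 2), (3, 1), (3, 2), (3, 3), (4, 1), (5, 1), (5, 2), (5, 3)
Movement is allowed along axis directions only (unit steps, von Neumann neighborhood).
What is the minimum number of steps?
9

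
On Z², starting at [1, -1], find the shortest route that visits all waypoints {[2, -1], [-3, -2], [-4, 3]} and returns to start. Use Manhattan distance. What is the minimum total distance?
22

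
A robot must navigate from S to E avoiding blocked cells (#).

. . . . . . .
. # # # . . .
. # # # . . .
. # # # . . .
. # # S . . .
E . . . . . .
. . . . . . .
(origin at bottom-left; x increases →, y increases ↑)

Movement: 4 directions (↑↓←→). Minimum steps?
4
(one shortest path: (3, 2) → (3, 1) → (2, 1) → (1, 1) → (0, 1))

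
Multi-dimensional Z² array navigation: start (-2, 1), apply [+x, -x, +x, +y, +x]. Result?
(0, 2)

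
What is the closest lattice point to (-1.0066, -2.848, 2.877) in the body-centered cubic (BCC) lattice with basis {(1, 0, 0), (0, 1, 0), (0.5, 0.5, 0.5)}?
(-1, -3, 3)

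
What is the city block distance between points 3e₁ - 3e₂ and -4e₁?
10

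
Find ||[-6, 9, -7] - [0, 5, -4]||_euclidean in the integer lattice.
7.81025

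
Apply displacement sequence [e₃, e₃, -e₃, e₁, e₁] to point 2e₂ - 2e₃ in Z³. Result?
(2, 2, -1)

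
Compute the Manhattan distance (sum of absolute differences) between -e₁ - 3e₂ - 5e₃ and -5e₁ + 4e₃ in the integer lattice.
16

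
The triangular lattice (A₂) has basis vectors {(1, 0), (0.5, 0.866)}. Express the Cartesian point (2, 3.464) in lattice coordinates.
4b₂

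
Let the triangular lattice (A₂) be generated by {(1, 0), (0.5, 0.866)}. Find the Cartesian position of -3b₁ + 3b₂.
(-1.5, 2.598)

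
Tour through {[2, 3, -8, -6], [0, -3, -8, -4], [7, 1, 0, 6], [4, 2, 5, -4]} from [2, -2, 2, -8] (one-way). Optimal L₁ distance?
64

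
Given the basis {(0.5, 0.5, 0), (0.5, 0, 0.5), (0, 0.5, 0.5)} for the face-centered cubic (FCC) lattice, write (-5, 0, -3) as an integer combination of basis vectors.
-2b₁ - 8b₂ + 2b₃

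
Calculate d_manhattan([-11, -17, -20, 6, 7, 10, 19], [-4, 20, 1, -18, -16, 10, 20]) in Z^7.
113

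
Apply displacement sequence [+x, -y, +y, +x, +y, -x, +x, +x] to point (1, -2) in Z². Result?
(4, -1)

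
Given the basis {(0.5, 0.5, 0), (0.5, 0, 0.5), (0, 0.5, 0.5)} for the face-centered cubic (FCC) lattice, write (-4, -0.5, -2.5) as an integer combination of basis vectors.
-2b₁ - 6b₂ + b₃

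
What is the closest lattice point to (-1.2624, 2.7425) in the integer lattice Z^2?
(-1, 3)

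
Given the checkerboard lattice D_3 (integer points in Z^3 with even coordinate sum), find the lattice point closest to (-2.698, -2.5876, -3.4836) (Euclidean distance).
(-3, -3, -4)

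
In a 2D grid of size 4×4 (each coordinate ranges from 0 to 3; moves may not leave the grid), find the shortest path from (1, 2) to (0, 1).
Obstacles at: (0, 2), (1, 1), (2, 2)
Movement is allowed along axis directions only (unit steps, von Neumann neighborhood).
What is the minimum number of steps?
10
(one shortest path: (1, 2) → (1, 3) → (2, 3) → (3, 3) → (3, 2) → (3, 1) → (2, 1) → (2, 0) → (1, 0) → (0, 0) → (0, 1))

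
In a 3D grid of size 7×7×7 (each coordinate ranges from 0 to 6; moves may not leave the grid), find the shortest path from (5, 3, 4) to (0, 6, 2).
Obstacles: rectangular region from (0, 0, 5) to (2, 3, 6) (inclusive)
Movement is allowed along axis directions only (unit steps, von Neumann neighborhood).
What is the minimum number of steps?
10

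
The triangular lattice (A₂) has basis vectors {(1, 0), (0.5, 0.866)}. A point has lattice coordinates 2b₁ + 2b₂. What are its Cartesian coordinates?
(3, 1.732)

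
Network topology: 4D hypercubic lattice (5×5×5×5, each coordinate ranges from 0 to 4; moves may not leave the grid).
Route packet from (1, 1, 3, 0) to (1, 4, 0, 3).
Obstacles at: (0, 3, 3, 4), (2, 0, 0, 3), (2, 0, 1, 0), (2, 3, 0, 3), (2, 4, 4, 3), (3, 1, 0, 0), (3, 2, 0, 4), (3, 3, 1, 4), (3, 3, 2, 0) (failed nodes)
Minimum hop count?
9
(one shortest path: (1, 1, 3, 0) → (1, 2, 3, 0) → (1, 3, 3, 0) → (1, 4, 3, 0) → (1, 4, 2, 0) → (1, 4, 1, 0) → (1, 4, 0, 0) → (1, 4, 0, 1) → (1, 4, 0, 2) → (1, 4, 0, 3))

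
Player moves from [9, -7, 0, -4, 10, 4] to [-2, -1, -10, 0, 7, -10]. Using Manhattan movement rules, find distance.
48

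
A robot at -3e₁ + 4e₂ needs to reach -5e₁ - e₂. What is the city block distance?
7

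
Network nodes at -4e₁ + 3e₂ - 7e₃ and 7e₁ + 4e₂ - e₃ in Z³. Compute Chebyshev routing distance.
11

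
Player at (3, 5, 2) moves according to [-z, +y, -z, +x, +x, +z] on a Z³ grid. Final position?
(5, 6, 1)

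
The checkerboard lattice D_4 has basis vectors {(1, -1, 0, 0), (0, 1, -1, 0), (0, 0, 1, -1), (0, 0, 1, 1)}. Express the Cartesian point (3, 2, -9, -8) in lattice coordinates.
3b₁ + 5b₂ + 2b₃ - 6b₄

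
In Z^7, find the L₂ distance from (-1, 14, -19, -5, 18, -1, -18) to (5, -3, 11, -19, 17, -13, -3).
42.3202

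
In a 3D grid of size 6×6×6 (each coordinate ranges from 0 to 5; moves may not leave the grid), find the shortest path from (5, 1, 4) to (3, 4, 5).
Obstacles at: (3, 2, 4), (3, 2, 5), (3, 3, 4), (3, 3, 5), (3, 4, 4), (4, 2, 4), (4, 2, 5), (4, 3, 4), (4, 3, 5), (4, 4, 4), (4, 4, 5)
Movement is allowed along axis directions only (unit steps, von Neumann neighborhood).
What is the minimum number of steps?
8
(one shortest path: (5, 1, 4) → (4, 1, 4) → (3, 1, 4) → (2, 1, 4) → (2, 2, 4) → (2, 3, 4) → (2, 4, 4) → (2, 4, 5) → (3, 4, 5))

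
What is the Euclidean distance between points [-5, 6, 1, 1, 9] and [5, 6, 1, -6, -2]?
16.4317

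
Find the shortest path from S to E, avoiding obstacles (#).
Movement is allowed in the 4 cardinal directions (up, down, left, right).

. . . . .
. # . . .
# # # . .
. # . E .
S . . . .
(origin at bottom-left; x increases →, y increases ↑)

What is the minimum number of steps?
4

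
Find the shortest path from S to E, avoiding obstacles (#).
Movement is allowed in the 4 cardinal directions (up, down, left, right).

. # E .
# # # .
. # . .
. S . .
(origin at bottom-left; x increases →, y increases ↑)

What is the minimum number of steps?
6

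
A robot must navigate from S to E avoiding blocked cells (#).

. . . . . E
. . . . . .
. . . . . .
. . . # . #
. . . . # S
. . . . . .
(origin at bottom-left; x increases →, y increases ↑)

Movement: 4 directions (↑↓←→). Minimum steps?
12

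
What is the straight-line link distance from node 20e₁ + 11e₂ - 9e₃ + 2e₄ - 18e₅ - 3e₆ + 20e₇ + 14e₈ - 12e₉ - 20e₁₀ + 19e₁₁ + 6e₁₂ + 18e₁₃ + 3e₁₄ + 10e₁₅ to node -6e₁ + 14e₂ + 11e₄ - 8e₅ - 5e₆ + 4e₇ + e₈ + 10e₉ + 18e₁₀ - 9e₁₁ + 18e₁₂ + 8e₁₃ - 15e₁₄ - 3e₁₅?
69.4622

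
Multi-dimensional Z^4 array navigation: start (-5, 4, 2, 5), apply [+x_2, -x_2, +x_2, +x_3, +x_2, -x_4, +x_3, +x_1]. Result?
(-4, 6, 4, 4)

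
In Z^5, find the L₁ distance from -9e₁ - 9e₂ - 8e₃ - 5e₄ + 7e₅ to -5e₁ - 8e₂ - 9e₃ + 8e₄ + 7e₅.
19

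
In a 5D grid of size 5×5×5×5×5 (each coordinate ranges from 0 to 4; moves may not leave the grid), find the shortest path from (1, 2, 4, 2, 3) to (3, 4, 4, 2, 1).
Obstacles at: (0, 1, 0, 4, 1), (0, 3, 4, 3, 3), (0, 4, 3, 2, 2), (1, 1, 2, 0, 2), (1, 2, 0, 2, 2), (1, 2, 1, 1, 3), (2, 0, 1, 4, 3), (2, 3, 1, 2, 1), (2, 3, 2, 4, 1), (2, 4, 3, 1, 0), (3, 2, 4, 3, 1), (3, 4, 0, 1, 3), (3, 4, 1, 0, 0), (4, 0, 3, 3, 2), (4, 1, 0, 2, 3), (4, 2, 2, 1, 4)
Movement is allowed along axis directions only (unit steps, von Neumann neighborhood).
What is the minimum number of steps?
6
(one shortest path: (1, 2, 4, 2, 3) → (2, 2, 4, 2, 3) → (3, 2, 4, 2, 3) → (3, 3, 4, 2, 3) → (3, 4, 4, 2, 3) → (3, 4, 4, 2, 2) → (3, 4, 4, 2, 1))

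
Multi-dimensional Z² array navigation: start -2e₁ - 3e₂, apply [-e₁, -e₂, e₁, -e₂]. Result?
(-2, -5)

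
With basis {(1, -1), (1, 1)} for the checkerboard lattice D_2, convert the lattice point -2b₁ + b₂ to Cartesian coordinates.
(-1, 3)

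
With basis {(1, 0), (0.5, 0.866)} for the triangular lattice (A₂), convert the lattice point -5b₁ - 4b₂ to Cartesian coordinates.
(-7, -3.464)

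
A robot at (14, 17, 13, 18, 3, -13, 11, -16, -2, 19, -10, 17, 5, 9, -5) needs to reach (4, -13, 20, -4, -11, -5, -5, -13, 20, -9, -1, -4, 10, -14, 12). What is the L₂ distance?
68.4909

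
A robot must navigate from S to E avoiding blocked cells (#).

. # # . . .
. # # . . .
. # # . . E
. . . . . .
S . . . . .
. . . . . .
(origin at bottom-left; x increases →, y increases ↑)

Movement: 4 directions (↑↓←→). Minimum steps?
7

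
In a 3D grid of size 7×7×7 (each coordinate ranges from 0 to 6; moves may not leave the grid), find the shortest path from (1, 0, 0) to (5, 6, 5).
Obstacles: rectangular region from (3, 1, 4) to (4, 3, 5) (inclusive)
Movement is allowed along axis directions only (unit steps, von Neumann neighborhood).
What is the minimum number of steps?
15
(one shortest path: (1, 0, 0) → (2, 0, 0) → (3, 0, 0) → (4, 0, 0) → (5, 0, 0) → (5, 1, 0) → (5, 2, 0) → (5, 3, 0) → (5, 4, 0) → (5, 5, 0) → (5, 6, 0) → (5, 6, 1) → (5, 6, 2) → (5, 6, 3) → (5, 6, 4) → (5, 6, 5))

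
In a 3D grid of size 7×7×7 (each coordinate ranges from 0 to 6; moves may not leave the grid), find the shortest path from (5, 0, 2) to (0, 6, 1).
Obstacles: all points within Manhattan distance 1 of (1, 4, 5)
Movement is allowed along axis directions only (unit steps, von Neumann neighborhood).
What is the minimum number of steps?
12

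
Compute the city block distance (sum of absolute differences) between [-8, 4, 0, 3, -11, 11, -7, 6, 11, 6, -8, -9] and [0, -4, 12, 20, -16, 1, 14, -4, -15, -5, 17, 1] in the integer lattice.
163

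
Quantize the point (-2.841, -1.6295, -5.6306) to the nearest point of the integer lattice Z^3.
(-3, -2, -6)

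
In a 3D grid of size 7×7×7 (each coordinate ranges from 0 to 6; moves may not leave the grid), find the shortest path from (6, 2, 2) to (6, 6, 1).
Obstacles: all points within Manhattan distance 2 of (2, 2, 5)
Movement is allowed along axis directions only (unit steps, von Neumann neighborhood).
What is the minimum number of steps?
5
(one shortest path: (6, 2, 2) → (6, 3, 2) → (6, 4, 2) → (6, 5, 2) → (6, 6, 2) → (6, 6, 1))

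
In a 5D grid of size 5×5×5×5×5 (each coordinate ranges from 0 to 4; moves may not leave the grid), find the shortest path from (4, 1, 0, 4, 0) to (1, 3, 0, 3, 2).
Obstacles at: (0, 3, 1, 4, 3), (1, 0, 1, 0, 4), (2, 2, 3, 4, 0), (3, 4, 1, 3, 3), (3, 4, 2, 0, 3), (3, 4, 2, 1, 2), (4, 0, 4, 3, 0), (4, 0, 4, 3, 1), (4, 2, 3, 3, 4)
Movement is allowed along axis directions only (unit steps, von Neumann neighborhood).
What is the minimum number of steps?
8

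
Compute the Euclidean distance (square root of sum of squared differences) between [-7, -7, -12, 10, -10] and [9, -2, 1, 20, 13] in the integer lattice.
32.8481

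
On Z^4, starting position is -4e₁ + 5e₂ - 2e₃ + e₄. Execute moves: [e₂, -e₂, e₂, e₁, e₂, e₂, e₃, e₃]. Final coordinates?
(-3, 8, 0, 1)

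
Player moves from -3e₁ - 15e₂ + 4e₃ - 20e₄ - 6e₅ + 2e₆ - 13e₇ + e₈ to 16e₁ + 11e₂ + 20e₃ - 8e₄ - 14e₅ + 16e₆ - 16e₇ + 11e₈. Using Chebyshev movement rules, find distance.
26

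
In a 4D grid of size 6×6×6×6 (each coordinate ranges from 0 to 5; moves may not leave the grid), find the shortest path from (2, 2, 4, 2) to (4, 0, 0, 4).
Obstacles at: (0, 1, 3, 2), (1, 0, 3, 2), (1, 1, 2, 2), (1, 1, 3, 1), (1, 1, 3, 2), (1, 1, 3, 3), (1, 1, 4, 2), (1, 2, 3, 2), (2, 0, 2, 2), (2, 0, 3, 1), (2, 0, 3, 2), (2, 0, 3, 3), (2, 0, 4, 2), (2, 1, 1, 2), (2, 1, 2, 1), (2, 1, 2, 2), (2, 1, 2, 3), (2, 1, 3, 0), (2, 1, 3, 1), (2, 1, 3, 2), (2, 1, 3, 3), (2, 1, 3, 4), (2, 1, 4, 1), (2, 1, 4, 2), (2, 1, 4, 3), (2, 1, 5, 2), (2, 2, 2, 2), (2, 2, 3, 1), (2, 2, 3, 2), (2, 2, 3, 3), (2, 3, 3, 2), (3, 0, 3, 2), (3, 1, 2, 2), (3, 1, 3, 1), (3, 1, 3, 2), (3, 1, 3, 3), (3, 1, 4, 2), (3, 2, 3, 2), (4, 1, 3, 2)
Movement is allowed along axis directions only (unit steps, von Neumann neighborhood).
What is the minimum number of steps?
10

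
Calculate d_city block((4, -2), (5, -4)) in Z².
3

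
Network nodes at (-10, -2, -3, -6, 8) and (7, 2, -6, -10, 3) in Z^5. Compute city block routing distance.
33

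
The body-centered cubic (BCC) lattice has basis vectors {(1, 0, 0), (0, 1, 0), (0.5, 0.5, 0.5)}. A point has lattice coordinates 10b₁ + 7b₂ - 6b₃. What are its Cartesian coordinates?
(7, 4, -3)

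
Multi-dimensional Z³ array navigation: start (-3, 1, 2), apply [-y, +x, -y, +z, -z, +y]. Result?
(-2, 0, 2)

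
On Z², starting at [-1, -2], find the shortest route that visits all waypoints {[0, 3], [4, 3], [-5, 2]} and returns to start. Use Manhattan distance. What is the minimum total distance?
28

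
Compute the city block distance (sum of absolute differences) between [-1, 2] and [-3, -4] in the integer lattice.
8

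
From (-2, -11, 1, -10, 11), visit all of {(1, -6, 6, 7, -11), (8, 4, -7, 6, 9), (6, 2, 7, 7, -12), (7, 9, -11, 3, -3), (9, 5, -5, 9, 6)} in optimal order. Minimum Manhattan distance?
140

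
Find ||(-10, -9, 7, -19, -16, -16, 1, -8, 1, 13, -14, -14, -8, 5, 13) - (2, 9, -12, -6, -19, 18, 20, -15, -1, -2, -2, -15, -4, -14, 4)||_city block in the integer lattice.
187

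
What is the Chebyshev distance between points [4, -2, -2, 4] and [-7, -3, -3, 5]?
11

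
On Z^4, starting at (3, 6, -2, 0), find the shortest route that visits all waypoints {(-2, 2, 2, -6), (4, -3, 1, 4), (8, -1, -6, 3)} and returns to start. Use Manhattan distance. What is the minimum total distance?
74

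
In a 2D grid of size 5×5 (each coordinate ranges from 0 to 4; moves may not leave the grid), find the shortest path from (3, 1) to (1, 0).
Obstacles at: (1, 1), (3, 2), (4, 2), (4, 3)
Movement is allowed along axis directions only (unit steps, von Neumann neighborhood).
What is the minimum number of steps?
3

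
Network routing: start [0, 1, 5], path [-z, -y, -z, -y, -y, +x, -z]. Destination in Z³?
(1, -2, 2)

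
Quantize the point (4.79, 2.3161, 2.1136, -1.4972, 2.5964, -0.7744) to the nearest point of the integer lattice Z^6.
(5, 2, 2, -1, 3, -1)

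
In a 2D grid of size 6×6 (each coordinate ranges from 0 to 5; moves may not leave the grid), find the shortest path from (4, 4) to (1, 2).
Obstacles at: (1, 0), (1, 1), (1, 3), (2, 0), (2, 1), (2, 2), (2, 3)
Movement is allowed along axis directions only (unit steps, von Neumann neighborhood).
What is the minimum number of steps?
7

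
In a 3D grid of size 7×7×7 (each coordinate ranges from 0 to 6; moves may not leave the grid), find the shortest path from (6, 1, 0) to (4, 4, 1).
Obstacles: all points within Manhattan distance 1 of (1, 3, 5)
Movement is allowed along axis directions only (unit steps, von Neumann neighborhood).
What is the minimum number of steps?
6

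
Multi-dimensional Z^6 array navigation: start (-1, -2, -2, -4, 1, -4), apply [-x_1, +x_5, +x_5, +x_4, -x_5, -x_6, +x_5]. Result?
(-2, -2, -2, -3, 3, -5)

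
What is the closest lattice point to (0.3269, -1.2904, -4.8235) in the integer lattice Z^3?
(0, -1, -5)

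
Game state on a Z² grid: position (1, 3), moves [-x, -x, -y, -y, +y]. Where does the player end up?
(-1, 2)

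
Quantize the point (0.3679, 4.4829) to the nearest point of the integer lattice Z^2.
(0, 4)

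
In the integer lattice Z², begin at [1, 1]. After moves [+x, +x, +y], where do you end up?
(3, 2)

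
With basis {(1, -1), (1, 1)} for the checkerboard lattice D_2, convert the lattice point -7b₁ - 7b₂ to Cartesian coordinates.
(-14, 0)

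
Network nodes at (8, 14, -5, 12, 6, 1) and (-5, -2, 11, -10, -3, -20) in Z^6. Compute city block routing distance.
97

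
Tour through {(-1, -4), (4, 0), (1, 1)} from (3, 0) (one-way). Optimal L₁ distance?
12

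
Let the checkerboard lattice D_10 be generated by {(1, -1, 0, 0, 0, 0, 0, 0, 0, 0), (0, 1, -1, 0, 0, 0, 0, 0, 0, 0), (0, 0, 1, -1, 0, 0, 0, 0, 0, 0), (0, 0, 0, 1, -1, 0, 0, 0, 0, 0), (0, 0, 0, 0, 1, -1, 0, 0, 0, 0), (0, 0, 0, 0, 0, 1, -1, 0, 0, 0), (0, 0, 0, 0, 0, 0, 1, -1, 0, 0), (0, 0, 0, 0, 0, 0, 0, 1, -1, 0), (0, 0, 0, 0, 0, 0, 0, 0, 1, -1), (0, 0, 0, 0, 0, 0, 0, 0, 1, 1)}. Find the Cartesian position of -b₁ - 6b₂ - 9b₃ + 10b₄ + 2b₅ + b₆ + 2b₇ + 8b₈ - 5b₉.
(-1, -5, -3, 19, -8, -1, 1, 6, -13, 5)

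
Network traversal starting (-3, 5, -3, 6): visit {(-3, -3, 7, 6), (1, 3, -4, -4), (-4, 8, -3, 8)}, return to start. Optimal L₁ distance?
78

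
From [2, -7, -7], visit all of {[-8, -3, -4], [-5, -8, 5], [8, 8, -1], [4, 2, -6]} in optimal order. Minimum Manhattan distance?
71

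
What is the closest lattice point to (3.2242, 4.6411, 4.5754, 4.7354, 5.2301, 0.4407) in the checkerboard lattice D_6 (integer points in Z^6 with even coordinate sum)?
(3, 5, 5, 5, 5, 1)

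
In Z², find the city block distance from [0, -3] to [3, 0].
6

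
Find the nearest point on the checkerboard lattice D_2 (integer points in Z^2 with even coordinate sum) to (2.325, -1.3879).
(2, -2)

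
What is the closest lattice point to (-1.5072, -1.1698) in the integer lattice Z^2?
(-2, -1)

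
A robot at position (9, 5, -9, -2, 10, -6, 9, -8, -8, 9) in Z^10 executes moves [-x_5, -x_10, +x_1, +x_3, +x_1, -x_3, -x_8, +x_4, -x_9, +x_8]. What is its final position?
(11, 5, -9, -1, 9, -6, 9, -8, -9, 8)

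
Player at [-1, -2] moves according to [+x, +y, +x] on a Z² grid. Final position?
(1, -1)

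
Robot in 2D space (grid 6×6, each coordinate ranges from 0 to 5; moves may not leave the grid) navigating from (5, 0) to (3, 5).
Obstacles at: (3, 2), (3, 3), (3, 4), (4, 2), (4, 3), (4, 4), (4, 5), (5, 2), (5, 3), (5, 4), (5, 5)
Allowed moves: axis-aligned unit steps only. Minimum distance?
9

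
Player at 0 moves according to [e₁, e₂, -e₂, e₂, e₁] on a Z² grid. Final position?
(2, 1)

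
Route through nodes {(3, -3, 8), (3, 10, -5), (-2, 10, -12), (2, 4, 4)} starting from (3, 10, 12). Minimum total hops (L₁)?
57
(one optimal route: (3, 10, 12) → (3, -3, 8) → (2, 4, 4) → (3, 10, -5) → (-2, 10, -12))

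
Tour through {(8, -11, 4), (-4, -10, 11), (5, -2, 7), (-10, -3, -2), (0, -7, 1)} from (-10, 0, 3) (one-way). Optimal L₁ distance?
76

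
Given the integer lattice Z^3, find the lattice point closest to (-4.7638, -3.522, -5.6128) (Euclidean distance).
(-5, -4, -6)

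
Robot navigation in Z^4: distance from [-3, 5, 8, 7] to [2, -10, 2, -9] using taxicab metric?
42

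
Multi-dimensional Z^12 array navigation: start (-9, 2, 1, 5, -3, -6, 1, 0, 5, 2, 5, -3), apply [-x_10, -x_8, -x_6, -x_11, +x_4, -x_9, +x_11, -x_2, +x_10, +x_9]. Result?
(-9, 1, 1, 6, -3, -7, 1, -1, 5, 2, 5, -3)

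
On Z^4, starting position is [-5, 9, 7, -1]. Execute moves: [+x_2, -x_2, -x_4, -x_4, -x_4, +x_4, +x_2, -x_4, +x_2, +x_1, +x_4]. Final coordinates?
(-4, 11, 7, -3)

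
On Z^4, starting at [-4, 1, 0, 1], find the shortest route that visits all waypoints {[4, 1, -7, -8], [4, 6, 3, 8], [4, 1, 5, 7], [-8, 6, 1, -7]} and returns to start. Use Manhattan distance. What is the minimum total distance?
102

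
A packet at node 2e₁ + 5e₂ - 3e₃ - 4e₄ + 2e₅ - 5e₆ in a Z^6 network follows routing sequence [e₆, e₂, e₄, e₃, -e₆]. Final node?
(2, 6, -2, -3, 2, -5)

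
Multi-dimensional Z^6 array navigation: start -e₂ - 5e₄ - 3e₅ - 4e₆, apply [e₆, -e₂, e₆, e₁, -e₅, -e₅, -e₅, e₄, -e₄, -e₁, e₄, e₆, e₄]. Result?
(0, -2, 0, -3, -6, -1)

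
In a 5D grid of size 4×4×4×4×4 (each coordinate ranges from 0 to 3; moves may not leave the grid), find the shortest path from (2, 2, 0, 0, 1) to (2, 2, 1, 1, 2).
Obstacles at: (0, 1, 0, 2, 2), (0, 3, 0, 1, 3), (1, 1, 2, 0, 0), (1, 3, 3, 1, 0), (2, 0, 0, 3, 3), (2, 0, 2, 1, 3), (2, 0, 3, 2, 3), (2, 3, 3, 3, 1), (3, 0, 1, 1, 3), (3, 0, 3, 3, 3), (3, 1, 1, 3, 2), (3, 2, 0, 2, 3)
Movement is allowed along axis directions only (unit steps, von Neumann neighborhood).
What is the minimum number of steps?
3
(one shortest path: (2, 2, 0, 0, 1) → (2, 2, 1, 0, 1) → (2, 2, 1, 1, 1) → (2, 2, 1, 1, 2))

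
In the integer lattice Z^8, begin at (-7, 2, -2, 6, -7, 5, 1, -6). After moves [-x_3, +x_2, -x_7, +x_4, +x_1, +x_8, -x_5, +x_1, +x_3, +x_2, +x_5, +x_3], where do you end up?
(-5, 4, -1, 7, -7, 5, 0, -5)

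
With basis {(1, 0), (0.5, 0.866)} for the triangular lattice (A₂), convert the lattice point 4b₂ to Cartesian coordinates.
(2, 3.464)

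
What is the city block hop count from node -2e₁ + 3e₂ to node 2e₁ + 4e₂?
5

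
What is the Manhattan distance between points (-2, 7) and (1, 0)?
10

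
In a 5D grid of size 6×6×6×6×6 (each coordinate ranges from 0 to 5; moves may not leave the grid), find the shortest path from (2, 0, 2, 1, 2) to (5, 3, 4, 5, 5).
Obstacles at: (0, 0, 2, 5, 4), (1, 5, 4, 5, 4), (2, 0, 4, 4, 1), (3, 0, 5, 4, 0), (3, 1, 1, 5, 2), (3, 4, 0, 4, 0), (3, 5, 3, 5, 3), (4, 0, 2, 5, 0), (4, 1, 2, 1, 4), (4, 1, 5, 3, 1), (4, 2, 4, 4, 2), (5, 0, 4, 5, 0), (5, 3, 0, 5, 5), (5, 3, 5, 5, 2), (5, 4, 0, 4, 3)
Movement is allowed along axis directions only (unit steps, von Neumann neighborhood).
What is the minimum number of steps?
15
(one shortest path: (2, 0, 2, 1, 2) → (3, 0, 2, 1, 2) → (4, 0, 2, 1, 2) → (5, 0, 2, 1, 2) → (5, 1, 2, 1, 2) → (5, 2, 2, 1, 2) → (5, 3, 2, 1, 2) → (5, 3, 3, 1, 2) → (5, 3, 4, 1, 2) → (5, 3, 4, 2, 2) → (5, 3, 4, 3, 2) → (5, 3, 4, 4, 2) → (5, 3, 4, 5, 2) → (5, 3, 4, 5, 3) → (5, 3, 4, 5, 4) → (5, 3, 4, 5, 5))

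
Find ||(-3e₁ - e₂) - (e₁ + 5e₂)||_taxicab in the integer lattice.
10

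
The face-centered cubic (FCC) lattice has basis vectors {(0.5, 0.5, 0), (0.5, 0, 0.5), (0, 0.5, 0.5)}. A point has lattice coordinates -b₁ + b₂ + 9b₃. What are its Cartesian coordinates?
(0, 4, 5)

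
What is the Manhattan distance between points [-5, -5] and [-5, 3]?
8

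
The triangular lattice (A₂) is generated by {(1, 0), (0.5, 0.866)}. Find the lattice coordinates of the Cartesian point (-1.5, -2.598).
-3b₂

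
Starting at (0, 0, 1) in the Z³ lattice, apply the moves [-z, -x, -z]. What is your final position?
(-1, 0, -1)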